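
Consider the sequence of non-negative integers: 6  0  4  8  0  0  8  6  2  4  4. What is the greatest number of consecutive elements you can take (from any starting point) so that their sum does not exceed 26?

Extend to the right; shrink from the left whenever the sum exceeds 26:
[6] sum 6 len 1
[6, 0] sum 6 len 2
[6, 0, 4] sum 10 len 3
[6, 0, 4, 8] sum 18 len 4
[6, 0, 4, 8, 0] sum 18 len 5
[6, 0, 4, 8, 0, 0] sum 18 len 6
[6, 0, 4, 8, 0, 0, 8] sum 26 len 7
[0, 4, 8, 0, 0, 8, 6] sum 26 len 7
[8, 0, 0, 8, 6, 2] sum 24 len 6
[0, 0, 8, 6, 2, 4] sum 20 len 6
[0, 0, 8, 6, 2, 4, 4] sum 24 len 7
Longest length seen: 7.

7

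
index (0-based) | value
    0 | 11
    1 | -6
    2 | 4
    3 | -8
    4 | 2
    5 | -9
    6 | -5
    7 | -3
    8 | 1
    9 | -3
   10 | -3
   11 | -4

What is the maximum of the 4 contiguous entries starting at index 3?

2

Elements at indices 3..6: -8, 2, -9, -5
max(-8, 2, -9, -5) = 2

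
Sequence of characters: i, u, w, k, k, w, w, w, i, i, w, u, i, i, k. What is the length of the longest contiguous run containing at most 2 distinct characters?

6

Extend right; when distinct count exceeds 2, shrink from the left:
add i: window [i] (1 distinct), len 1
add u: window [i, u] (2 distinct), len 2
add w: window [u, w] (2 distinct), len 2
add k: window [w, k] (2 distinct), len 2
add k: window [w, k, k] (2 distinct), len 3
add w: window [w, k, k, w] (2 distinct), len 4
add w: window [w, k, k, w, w] (2 distinct), len 5
add w: window [w, k, k, w, w, w] (2 distinct), len 6
add i: window [w, w, w, i] (2 distinct), len 4
add i: window [w, w, w, i, i] (2 distinct), len 5
add w: window [w, w, w, i, i, w] (2 distinct), len 6
add u: window [w, u] (2 distinct), len 2
add i: window [u, i] (2 distinct), len 2
add i: window [u, i, i] (2 distinct), len 3
add k: window [i, i, k] (2 distinct), len 3
Longest length with ≤2 distinct: 6.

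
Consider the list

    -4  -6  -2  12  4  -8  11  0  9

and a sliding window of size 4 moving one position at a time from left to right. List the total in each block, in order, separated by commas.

(-4, -6, -2, 12) → sum 0
(-6, -2, 12, 4) → sum 8
(-2, 12, 4, -8) → sum 6
(12, 4, -8, 11) → sum 19
(4, -8, 11, 0) → sum 7
(-8, 11, 0, 9) → sum 12

0, 8, 6, 19, 7, 12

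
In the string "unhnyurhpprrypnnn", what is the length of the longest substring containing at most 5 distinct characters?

11

Extend right; when distinct count exceeds 5, shrink from the left:
add u: window [u] (1 distinct), len 1
add n: window [u, n] (2 distinct), len 2
add h: window [u, n, h] (3 distinct), len 3
add n: window [u, n, h, n] (3 distinct), len 4
add y: window [u, n, h, n, y] (4 distinct), len 5
add u: window [u, n, h, n, y, u] (4 distinct), len 6
add r: window [u, n, h, n, y, u, r] (5 distinct), len 7
add h: window [u, n, h, n, y, u, r, h] (5 distinct), len 8
add p: window [y, u, r, h, p] (5 distinct), len 5
add p: window [y, u, r, h, p, p] (5 distinct), len 6
add r: window [y, u, r, h, p, p, r] (5 distinct), len 7
add r: window [y, u, r, h, p, p, r, r] (5 distinct), len 8
add y: window [y, u, r, h, p, p, r, r, y] (5 distinct), len 9
add p: window [y, u, r, h, p, p, r, r, y, p] (5 distinct), len 10
add n: window [r, h, p, p, r, r, y, p, n] (5 distinct), len 9
add n: window [r, h, p, p, r, r, y, p, n, n] (5 distinct), len 10
add n: window [r, h, p, p, r, r, y, p, n, n, n] (5 distinct), len 11
Longest length with ≤5 distinct: 11.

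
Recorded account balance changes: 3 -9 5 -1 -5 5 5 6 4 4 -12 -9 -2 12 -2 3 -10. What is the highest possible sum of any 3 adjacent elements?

16

Each size-3 window and its sum:
(3, -9, 5) → sum -1
(-9, 5, -1) → sum -5
(5, -1, -5) → sum -1
(-1, -5, 5) → sum -1
(-5, 5, 5) → sum 5
(5, 5, 6) → sum 16
(5, 6, 4) → sum 15
(6, 4, 4) → sum 14
(4, 4, -12) → sum -4
(4, -12, -9) → sum -17
(-12, -9, -2) → sum -23
(-9, -2, 12) → sum 1
(-2, 12, -2) → sum 8
(12, -2, 3) → sum 13
(-2, 3, -10) → sum -9
Highest of these is 16.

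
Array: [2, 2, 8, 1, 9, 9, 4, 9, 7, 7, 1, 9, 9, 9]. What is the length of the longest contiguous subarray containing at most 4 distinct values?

[2] 1 distinct, len 1
[2, 2] 1 distinct, len 2
[2, 2, 8] 2 distinct, len 3
[2, 2, 8, 1] 3 distinct, len 4
[2, 2, 8, 1, 9] 4 distinct, len 5
[2, 2, 8, 1, 9, 9] 4 distinct, len 6
[8, 1, 9, 9, 4] 4 distinct, len 5
[8, 1, 9, 9, 4, 9] 4 distinct, len 6
[1, 9, 9, 4, 9, 7] 4 distinct, len 6
[1, 9, 9, 4, 9, 7, 7] 4 distinct, len 7
[1, 9, 9, 4, 9, 7, 7, 1] 4 distinct, len 8
[1, 9, 9, 4, 9, 7, 7, 1, 9] 4 distinct, len 9
[1, 9, 9, 4, 9, 7, 7, 1, 9, 9] 4 distinct, len 10
[1, 9, 9, 4, 9, 7, 7, 1, 9, 9, 9] 4 distinct, len 11
Longest length with ≤4 distinct: 11.

11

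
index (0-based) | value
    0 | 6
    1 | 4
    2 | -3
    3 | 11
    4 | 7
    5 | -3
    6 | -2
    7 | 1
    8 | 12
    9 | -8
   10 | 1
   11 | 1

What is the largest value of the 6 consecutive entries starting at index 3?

Elements at indices 3..8: 11, 7, -3, -2, 1, 12
max(11, 7, -3, -2, 1, 12) = 12

12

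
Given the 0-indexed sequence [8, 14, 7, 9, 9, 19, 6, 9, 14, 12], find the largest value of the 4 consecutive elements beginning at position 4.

Elements at indices 4..7: 9, 19, 6, 9
max(9, 19, 6, 9) = 19

19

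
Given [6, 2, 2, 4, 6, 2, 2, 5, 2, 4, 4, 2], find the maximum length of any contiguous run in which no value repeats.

3

[6] len 1
[6, 2] len 2
[2] len 1
[2, 4] len 2
[2, 4, 6] len 3
[4, 6, 2] len 3
[2] len 1
[2, 5] len 2
[5, 2] len 2
[5, 2, 4] len 3
[4] len 1
[4, 2] len 2
Longest all-distinct length: 3.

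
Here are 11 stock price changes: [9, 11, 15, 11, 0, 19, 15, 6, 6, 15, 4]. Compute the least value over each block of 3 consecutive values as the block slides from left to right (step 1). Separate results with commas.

9, 11, 0, 0, 0, 6, 6, 6, 4

(9, 11, 15) → min 9
(11, 15, 11) → min 11
(15, 11, 0) → min 0
(11, 0, 19) → min 0
(0, 19, 15) → min 0
(19, 15, 6) → min 6
(15, 6, 6) → min 6
(6, 6, 15) → min 6
(6, 15, 4) → min 4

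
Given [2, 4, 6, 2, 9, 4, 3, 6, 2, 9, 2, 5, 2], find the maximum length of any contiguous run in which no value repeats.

5

[2] len 1
[2, 4] len 2
[2, 4, 6] len 3
[4, 6, 2] len 3
[4, 6, 2, 9] len 4
[6, 2, 9, 4] len 4
[6, 2, 9, 4, 3] len 5
[2, 9, 4, 3, 6] len 5
[9, 4, 3, 6, 2] len 5
[4, 3, 6, 2, 9] len 5
[9, 2] len 2
[9, 2, 5] len 3
[5, 2] len 2
Longest all-distinct length: 5.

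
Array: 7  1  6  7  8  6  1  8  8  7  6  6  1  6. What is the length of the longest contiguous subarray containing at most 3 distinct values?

5

add 7: window [7] (1 distinct), len 1
add 1: window [7, 1] (2 distinct), len 2
add 6: window [7, 1, 6] (3 distinct), len 3
add 7: window [7, 1, 6, 7] (3 distinct), len 4
add 8: window [6, 7, 8] (3 distinct), len 3
add 6: window [6, 7, 8, 6] (3 distinct), len 4
add 1: window [8, 6, 1] (3 distinct), len 3
add 8: window [8, 6, 1, 8] (3 distinct), len 4
add 8: window [8, 6, 1, 8, 8] (3 distinct), len 5
add 7: window [1, 8, 8, 7] (3 distinct), len 4
add 6: window [8, 8, 7, 6] (3 distinct), len 4
add 6: window [8, 8, 7, 6, 6] (3 distinct), len 5
add 1: window [7, 6, 6, 1] (3 distinct), len 4
add 6: window [7, 6, 6, 1, 6] (3 distinct), len 5
Longest length with ≤3 distinct: 5.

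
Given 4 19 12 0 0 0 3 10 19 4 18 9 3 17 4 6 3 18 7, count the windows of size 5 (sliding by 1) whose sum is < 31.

2

(4, 19, 12, 0, 0) → sum 35
(19, 12, 0, 0, 0) → sum 31
(12, 0, 0, 0, 3) → sum 15  < 31 ✓
(0, 0, 0, 3, 10) → sum 13  < 31 ✓
(0, 0, 3, 10, 19) → sum 32
(0, 3, 10, 19, 4) → sum 36
(3, 10, 19, 4, 18) → sum 54
(10, 19, 4, 18, 9) → sum 60
(19, 4, 18, 9, 3) → sum 53
(4, 18, 9, 3, 17) → sum 51
(18, 9, 3, 17, 4) → sum 51
(9, 3, 17, 4, 6) → sum 39
(3, 17, 4, 6, 3) → sum 33
(17, 4, 6, 3, 18) → sum 48
(4, 6, 3, 18, 7) → sum 38
2 windows satisfy the condition.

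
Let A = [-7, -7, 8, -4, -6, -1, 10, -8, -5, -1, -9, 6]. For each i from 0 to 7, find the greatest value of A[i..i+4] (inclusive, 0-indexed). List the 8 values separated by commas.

-7 -7 8 -4 -6 → max 8
-7 8 -4 -6 -1 → max 8
8 -4 -6 -1 10 → max 10
-4 -6 -1 10 -8 → max 10
-6 -1 10 -8 -5 → max 10
-1 10 -8 -5 -1 → max 10
10 -8 -5 -1 -9 → max 10
-8 -5 -1 -9 6 → max 6

8, 8, 10, 10, 10, 10, 10, 6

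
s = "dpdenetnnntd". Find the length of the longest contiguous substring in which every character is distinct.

[d] len 1
[d, p] len 2
[p, d] len 2
[p, d, e] len 3
[p, d, e, n] len 4
[n, e] len 2
[n, e, t] len 3
[e, t, n] len 3
[n] len 1
[n] len 1
[n, t] len 2
[n, t, d] len 3
Longest all-distinct length: 4.

4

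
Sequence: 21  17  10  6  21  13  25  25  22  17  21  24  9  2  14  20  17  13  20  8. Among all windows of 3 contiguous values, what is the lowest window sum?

25

Each size-3 window and its sum:
21 17 10 → sum 48
17 10 6 → sum 33
10 6 21 → sum 37
6 21 13 → sum 40
21 13 25 → sum 59
13 25 25 → sum 63
25 25 22 → sum 72
25 22 17 → sum 64
22 17 21 → sum 60
17 21 24 → sum 62
21 24 9 → sum 54
24 9 2 → sum 35
9 2 14 → sum 25
2 14 20 → sum 36
14 20 17 → sum 51
20 17 13 → sum 50
17 13 20 → sum 50
13 20 8 → sum 41
Lowest of these is 25.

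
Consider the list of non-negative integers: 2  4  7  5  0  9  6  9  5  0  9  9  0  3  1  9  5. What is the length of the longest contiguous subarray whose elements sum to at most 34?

[2] sum 2 len 1
[2, 4] sum 6 len 2
[2, 4, 7] sum 13 len 3
[2, 4, 7, 5] sum 18 len 4
[2, 4, 7, 5, 0] sum 18 len 5
[2, 4, 7, 5, 0, 9] sum 27 len 6
[2, 4, 7, 5, 0, 9, 6] sum 33 len 7
[5, 0, 9, 6, 9] sum 29 len 5
[5, 0, 9, 6, 9, 5] sum 34 len 6
[5, 0, 9, 6, 9, 5, 0] sum 34 len 7
[6, 9, 5, 0, 9] sum 29 len 5
[9, 5, 0, 9, 9] sum 32 len 5
[9, 5, 0, 9, 9, 0] sum 32 len 6
[5, 0, 9, 9, 0, 3] sum 26 len 6
[5, 0, 9, 9, 0, 3, 1] sum 27 len 7
[0, 9, 9, 0, 3, 1, 9] sum 31 len 7
[9, 0, 3, 1, 9, 5] sum 27 len 6
Longest length seen: 7.

7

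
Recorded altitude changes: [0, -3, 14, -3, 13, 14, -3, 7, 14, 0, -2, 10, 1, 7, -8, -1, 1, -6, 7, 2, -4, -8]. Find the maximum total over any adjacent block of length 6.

45

[0, -3, 14, -3, 13, 14] → sum 35
[-3, 14, -3, 13, 14, -3] → sum 32
[14, -3, 13, 14, -3, 7] → sum 42
[-3, 13, 14, -3, 7, 14] → sum 42
[13, 14, -3, 7, 14, 0] → sum 45
[14, -3, 7, 14, 0, -2] → sum 30
[-3, 7, 14, 0, -2, 10] → sum 26
[7, 14, 0, -2, 10, 1] → sum 30
[14, 0, -2, 10, 1, 7] → sum 30
[0, -2, 10, 1, 7, -8] → sum 8
[-2, 10, 1, 7, -8, -1] → sum 7
[10, 1, 7, -8, -1, 1] → sum 10
[1, 7, -8, -1, 1, -6] → sum -6
[7, -8, -1, 1, -6, 7] → sum 0
[-8, -1, 1, -6, 7, 2] → sum -5
[-1, 1, -6, 7, 2, -4] → sum -1
[1, -6, 7, 2, -4, -8] → sum -8
Maximum of these is 45.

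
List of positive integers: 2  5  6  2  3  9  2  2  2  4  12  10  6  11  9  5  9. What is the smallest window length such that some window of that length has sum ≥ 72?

Extend right; whenever the sum reaches 72, record the length and shrink from the left:
add 2: running sum 2 < 72
add 5: running sum 7 < 72
add 6: running sum 13 < 72
add 2: running sum 15 < 72
add 3: running sum 18 < 72
add 9: running sum 27 < 72
add 2: running sum 29 < 72
add 2: running sum 31 < 72
add 2: running sum 33 < 72
add 4: running sum 37 < 72
add 12: running sum 49 < 72
add 10: running sum 59 < 72
add 6: running sum 65 < 72
end 13: [5, 6, 2, 3, 9, 2, 2, 2, 4, 12, 10, 6, 11] sum 74, len 13
end 14: [2, 3, 9, 2, 2, 2, 4, 12, 10, 6, 11, 9] sum 72, len 12
end 15: [9, 2, 2, 2, 4, 12, 10, 6, 11, 9, 5] sum 72, len 11
end 16: [2, 2, 2, 4, 12, 10, 6, 11, 9, 5, 9] sum 72, len 11
Shortest qualifying length: 11.

11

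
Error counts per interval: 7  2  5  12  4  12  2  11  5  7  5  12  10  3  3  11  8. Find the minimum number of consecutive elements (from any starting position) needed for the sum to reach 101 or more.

add 7: running sum 7 < 101
add 2: running sum 9 < 101
add 5: running sum 14 < 101
add 12: running sum 26 < 101
add 4: running sum 30 < 101
add 12: running sum 42 < 101
add 2: running sum 44 < 101
add 11: running sum 55 < 101
add 5: running sum 60 < 101
add 7: running sum 67 < 101
add 5: running sum 72 < 101
add 12: running sum 84 < 101
add 10: running sum 94 < 101
add 3: running sum 97 < 101
add 3: running sum 100 < 101
add 11: shortest ending here [5, 12, 4, 12, 2, 11, 5, 7, 5, 12, 10, 3, 3, 11] sum 102, len 14
add 8: shortest ending here [12, 4, 12, 2, 11, 5, 7, 5, 12, 10, 3, 3, 11, 8] sum 105, len 14
Shortest qualifying length: 14.

14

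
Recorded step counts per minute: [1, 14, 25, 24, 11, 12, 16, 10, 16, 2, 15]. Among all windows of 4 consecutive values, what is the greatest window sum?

74

1 14 25 24 → sum 64
14 25 24 11 → sum 74
25 24 11 12 → sum 72
24 11 12 16 → sum 63
11 12 16 10 → sum 49
12 16 10 16 → sum 54
16 10 16 2 → sum 44
10 16 2 15 → sum 43
Greatest of these is 74.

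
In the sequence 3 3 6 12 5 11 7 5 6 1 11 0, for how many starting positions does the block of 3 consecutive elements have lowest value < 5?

[3, 3, 6] → min 3  < 5 ✓
[3, 6, 12] → min 3  < 5 ✓
[6, 12, 5] → min 5
[12, 5, 11] → min 5
[5, 11, 7] → min 5
[11, 7, 5] → min 5
[7, 5, 6] → min 5
[5, 6, 1] → min 1  < 5 ✓
[6, 1, 11] → min 1  < 5 ✓
[1, 11, 0] → min 0  < 5 ✓
5 windows satisfy the condition.

5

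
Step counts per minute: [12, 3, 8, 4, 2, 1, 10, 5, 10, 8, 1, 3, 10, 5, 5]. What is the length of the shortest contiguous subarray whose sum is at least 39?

7

add 12: running sum 12 < 39
add 3: running sum 15 < 39
add 8: running sum 23 < 39
add 4: running sum 27 < 39
add 2: running sum 29 < 39
add 1: running sum 30 < 39
add 10: shortest ending here [12, 3, 8, 4, 2, 1, 10] sum 40, len 7
add 5: shortest ending here [12, 3, 8, 4, 2, 1, 10, 5] sum 45, len 8
add 10: shortest ending here [8, 4, 2, 1, 10, 5, 10] sum 40, len 7
add 8: shortest ending here [4, 2, 1, 10, 5, 10, 8] sum 40, len 7
add 1: shortest ending here [4, 2, 1, 10, 5, 10, 8, 1] sum 41, len 8
add 3: shortest ending here [2, 1, 10, 5, 10, 8, 1, 3] sum 40, len 8
add 10: shortest ending here [10, 5, 10, 8, 1, 3, 10] sum 47, len 7
add 5: shortest ending here [5, 10, 8, 1, 3, 10, 5] sum 42, len 7
add 5: shortest ending here [10, 8, 1, 3, 10, 5, 5] sum 42, len 7
Shortest qualifying length: 7.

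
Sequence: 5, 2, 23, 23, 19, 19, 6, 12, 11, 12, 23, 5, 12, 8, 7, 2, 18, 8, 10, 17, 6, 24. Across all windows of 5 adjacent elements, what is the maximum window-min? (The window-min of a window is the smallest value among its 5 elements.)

Each size-5 window and its min:
[5, 2, 23, 23, 19] → min 2
[2, 23, 23, 19, 19] → min 2
[23, 23, 19, 19, 6] → min 6
[23, 19, 19, 6, 12] → min 6
[19, 19, 6, 12, 11] → min 6
[19, 6, 12, 11, 12] → min 6
[6, 12, 11, 12, 23] → min 6
[12, 11, 12, 23, 5] → min 5
[11, 12, 23, 5, 12] → min 5
[12, 23, 5, 12, 8] → min 5
[23, 5, 12, 8, 7] → min 5
[5, 12, 8, 7, 2] → min 2
[12, 8, 7, 2, 18] → min 2
[8, 7, 2, 18, 8] → min 2
[7, 2, 18, 8, 10] → min 2
[2, 18, 8, 10, 17] → min 2
[18, 8, 10, 17, 6] → min 6
[8, 10, 17, 6, 24] → min 6
Maximum of these is 6.

6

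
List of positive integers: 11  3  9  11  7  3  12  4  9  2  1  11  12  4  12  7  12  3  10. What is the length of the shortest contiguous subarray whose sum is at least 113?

15

add 11: running sum 11 < 113
add 3: running sum 14 < 113
add 9: running sum 23 < 113
add 11: running sum 34 < 113
add 7: running sum 41 < 113
add 3: running sum 44 < 113
add 12: running sum 56 < 113
add 4: running sum 60 < 113
add 9: running sum 69 < 113
add 2: running sum 71 < 113
add 1: running sum 72 < 113
add 11: running sum 83 < 113
add 12: running sum 95 < 113
add 4: running sum 99 < 113
add 12: running sum 111 < 113
end 15: [11, 3, 9, 11, 7, 3, 12, 4, 9, 2, 1, 11, 12, 4, 12, 7] sum 118, len 16
end 16: [9, 11, 7, 3, 12, 4, 9, 2, 1, 11, 12, 4, 12, 7, 12] sum 116, len 15
end 17: [9, 11, 7, 3, 12, 4, 9, 2, 1, 11, 12, 4, 12, 7, 12, 3] sum 119, len 16
end 18: [11, 7, 3, 12, 4, 9, 2, 1, 11, 12, 4, 12, 7, 12, 3, 10] sum 120, len 16
Shortest qualifying length: 15.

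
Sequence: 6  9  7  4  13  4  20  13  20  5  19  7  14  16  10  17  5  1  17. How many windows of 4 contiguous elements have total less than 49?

6 9 7 4 → sum 26  < 49 ✓
9 7 4 13 → sum 33  < 49 ✓
7 4 13 4 → sum 28  < 49 ✓
4 13 4 20 → sum 41  < 49 ✓
13 4 20 13 → sum 50
4 20 13 20 → sum 57
20 13 20 5 → sum 58
13 20 5 19 → sum 57
20 5 19 7 → sum 51
5 19 7 14 → sum 45  < 49 ✓
19 7 14 16 → sum 56
7 14 16 10 → sum 47  < 49 ✓
14 16 10 17 → sum 57
16 10 17 5 → sum 48  < 49 ✓
10 17 5 1 → sum 33  < 49 ✓
17 5 1 17 → sum 40  < 49 ✓
9 windows satisfy the condition.

9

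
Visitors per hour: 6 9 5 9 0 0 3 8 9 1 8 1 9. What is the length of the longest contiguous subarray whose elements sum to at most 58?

add 6: [6] sum 6, len 1
add 9: [6, 9] sum 15, len 2
add 5: [6, 9, 5] sum 20, len 3
add 9: [6, 9, 5, 9] sum 29, len 4
add 0: [6, 9, 5, 9, 0] sum 29, len 5
add 0: [6, 9, 5, 9, 0, 0] sum 29, len 6
add 3: [6, 9, 5, 9, 0, 0, 3] sum 32, len 7
add 8: [6, 9, 5, 9, 0, 0, 3, 8] sum 40, len 8
add 9: [6, 9, 5, 9, 0, 0, 3, 8, 9] sum 49, len 9
add 1: [6, 9, 5, 9, 0, 0, 3, 8, 9, 1] sum 50, len 10
add 8: [6, 9, 5, 9, 0, 0, 3, 8, 9, 1, 8] sum 58, len 11
add 1: [9, 5, 9, 0, 0, 3, 8, 9, 1, 8, 1] sum 53, len 11
add 9: [5, 9, 0, 0, 3, 8, 9, 1, 8, 1, 9] sum 53, len 11
Longest length seen: 11.

11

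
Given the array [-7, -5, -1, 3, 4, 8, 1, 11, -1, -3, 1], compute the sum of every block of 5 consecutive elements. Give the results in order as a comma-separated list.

[-7, -5, -1, 3, 4] → sum -6
[-5, -1, 3, 4, 8] → sum 9
[-1, 3, 4, 8, 1] → sum 15
[3, 4, 8, 1, 11] → sum 27
[4, 8, 1, 11, -1] → sum 23
[8, 1, 11, -1, -3] → sum 16
[1, 11, -1, -3, 1] → sum 9

-6, 9, 15, 27, 23, 16, 9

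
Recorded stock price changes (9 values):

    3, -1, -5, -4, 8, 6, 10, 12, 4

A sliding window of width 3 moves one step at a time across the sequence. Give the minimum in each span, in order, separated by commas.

Sliding a size-3 window across the 9 values:
(3, -1, -5) → min -5
(-1, -5, -4) → min -5
(-5, -4, 8) → min -5
(-4, 8, 6) → min -4
(8, 6, 10) → min 6
(6, 10, 12) → min 6
(10, 12, 4) → min 4

-5, -5, -5, -4, 6, 6, 4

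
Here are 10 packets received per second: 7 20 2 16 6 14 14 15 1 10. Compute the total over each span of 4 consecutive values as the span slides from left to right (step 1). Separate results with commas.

45, 44, 38, 50, 49, 44, 40

Sliding a size-4 window across the 10 values:
[7, 20, 2, 16] → sum 45
[20, 2, 16, 6] → sum 44
[2, 16, 6, 14] → sum 38
[16, 6, 14, 14] → sum 50
[6, 14, 14, 15] → sum 49
[14, 14, 15, 1] → sum 44
[14, 15, 1, 10] → sum 40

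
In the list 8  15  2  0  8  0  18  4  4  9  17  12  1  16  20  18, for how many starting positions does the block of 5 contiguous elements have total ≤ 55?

10

[8, 15, 2, 0, 8] → sum 33  ≤ 55 ✓
[15, 2, 0, 8, 0] → sum 25  ≤ 55 ✓
[2, 0, 8, 0, 18] → sum 28  ≤ 55 ✓
[0, 8, 0, 18, 4] → sum 30  ≤ 55 ✓
[8, 0, 18, 4, 4] → sum 34  ≤ 55 ✓
[0, 18, 4, 4, 9] → sum 35  ≤ 55 ✓
[18, 4, 4, 9, 17] → sum 52  ≤ 55 ✓
[4, 4, 9, 17, 12] → sum 46  ≤ 55 ✓
[4, 9, 17, 12, 1] → sum 43  ≤ 55 ✓
[9, 17, 12, 1, 16] → sum 55  ≤ 55 ✓
[17, 12, 1, 16, 20] → sum 66
[12, 1, 16, 20, 18] → sum 67
10 windows satisfy the condition.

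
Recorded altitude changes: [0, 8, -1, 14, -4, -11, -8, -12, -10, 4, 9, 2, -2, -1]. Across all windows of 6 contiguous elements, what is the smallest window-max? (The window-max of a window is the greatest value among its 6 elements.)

4

Window maxs for each of the 9 positions:
[0, 8, -1, 14, -4, -11] → max 14
[8, -1, 14, -4, -11, -8] → max 14
[-1, 14, -4, -11, -8, -12] → max 14
[14, -4, -11, -8, -12, -10] → max 14
[-4, -11, -8, -12, -10, 4] → max 4
[-11, -8, -12, -10, 4, 9] → max 9
[-8, -12, -10, 4, 9, 2] → max 9
[-12, -10, 4, 9, 2, -2] → max 9
[-10, 4, 9, 2, -2, -1] → max 9
Smallest of these is 4.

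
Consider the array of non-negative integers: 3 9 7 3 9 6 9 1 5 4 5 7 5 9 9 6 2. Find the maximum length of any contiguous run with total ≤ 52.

9

add 3: [3] sum 3, len 1
add 9: [3, 9] sum 12, len 2
add 7: [3, 9, 7] sum 19, len 3
add 3: [3, 9, 7, 3] sum 22, len 4
add 9: [3, 9, 7, 3, 9] sum 31, len 5
add 6: [3, 9, 7, 3, 9, 6] sum 37, len 6
add 9: [3, 9, 7, 3, 9, 6, 9] sum 46, len 7
add 1: [3, 9, 7, 3, 9, 6, 9, 1] sum 47, len 8
add 5: [3, 9, 7, 3, 9, 6, 9, 1, 5] sum 52, len 9
add 4: [7, 3, 9, 6, 9, 1, 5, 4] sum 44, len 8
add 5: [7, 3, 9, 6, 9, 1, 5, 4, 5] sum 49, len 9
add 7: [3, 9, 6, 9, 1, 5, 4, 5, 7] sum 49, len 9
add 5: [9, 6, 9, 1, 5, 4, 5, 7, 5] sum 51, len 9
add 9: [6, 9, 1, 5, 4, 5, 7, 5, 9] sum 51, len 9
add 9: [1, 5, 4, 5, 7, 5, 9, 9] sum 45, len 8
add 6: [1, 5, 4, 5, 7, 5, 9, 9, 6] sum 51, len 9
add 2: [5, 4, 5, 7, 5, 9, 9, 6, 2] sum 52, len 9
Longest length seen: 9.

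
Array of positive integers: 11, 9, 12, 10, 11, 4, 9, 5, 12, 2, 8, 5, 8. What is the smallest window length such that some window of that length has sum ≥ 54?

6

Extend right; whenever the sum reaches 54, record the length and shrink from the left:
add 11: running sum 11 < 54
add 9: running sum 20 < 54
add 12: running sum 32 < 54
add 10: running sum 42 < 54
add 11: running sum 53 < 54
end 5: [11, 9, 12, 10, 11, 4] sum 57, len 6
end 6: [9, 12, 10, 11, 4, 9] sum 55, len 6
end 7: [9, 12, 10, 11, 4, 9, 5] sum 60, len 7
end 8: [12, 10, 11, 4, 9, 5, 12] sum 63, len 7
end 9: [12, 10, 11, 4, 9, 5, 12, 2] sum 65, len 8
end 10: [10, 11, 4, 9, 5, 12, 2, 8] sum 61, len 8
end 11: [11, 4, 9, 5, 12, 2, 8, 5] sum 56, len 8
end 12: [11, 4, 9, 5, 12, 2, 8, 5, 8] sum 64, len 9
Shortest qualifying length: 6.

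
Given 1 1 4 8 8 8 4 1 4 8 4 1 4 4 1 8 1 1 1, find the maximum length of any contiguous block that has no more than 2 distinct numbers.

Extend right; when distinct count exceeds 2, shrink from the left:
add 1: window [1] (1 distinct), len 1
add 1: window [1, 1] (1 distinct), len 2
add 4: window [1, 1, 4] (2 distinct), len 3
add 8: window [4, 8] (2 distinct), len 2
add 8: window [4, 8, 8] (2 distinct), len 3
add 8: window [4, 8, 8, 8] (2 distinct), len 4
add 4: window [4, 8, 8, 8, 4] (2 distinct), len 5
add 1: window [4, 1] (2 distinct), len 2
add 4: window [4, 1, 4] (2 distinct), len 3
add 8: window [4, 8] (2 distinct), len 2
add 4: window [4, 8, 4] (2 distinct), len 3
add 1: window [4, 1] (2 distinct), len 2
add 4: window [4, 1, 4] (2 distinct), len 3
add 4: window [4, 1, 4, 4] (2 distinct), len 4
add 1: window [4, 1, 4, 4, 1] (2 distinct), len 5
add 8: window [1, 8] (2 distinct), len 2
add 1: window [1, 8, 1] (2 distinct), len 3
add 1: window [1, 8, 1, 1] (2 distinct), len 4
add 1: window [1, 8, 1, 1, 1] (2 distinct), len 5
Longest length with ≤2 distinct: 5.

5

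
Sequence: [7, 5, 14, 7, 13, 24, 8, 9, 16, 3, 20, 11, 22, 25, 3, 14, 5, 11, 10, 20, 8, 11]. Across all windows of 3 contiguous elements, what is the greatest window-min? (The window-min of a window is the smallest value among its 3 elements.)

7 5 14 → min 5
5 14 7 → min 5
14 7 13 → min 7
7 13 24 → min 7
13 24 8 → min 8
24 8 9 → min 8
8 9 16 → min 8
9 16 3 → min 3
16 3 20 → min 3
3 20 11 → min 3
20 11 22 → min 11
11 22 25 → min 11
22 25 3 → min 3
25 3 14 → min 3
3 14 5 → min 3
14 5 11 → min 5
5 11 10 → min 5
11 10 20 → min 10
10 20 8 → min 8
20 8 11 → min 8
Greatest of these is 11.

11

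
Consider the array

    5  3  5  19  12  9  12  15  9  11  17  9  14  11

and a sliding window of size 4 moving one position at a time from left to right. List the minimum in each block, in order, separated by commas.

3, 3, 5, 9, 9, 9, 9, 9, 9, 9, 9

Sliding a size-4 window across the 14 values:
[5, 3, 5, 19] → min 3
[3, 5, 19, 12] → min 3
[5, 19, 12, 9] → min 5
[19, 12, 9, 12] → min 9
[12, 9, 12, 15] → min 9
[9, 12, 15, 9] → min 9
[12, 15, 9, 11] → min 9
[15, 9, 11, 17] → min 9
[9, 11, 17, 9] → min 9
[11, 17, 9, 14] → min 9
[17, 9, 14, 11] → min 9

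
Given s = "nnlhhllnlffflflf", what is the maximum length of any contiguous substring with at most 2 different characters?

8

add n: window [n] (1 distinct), len 1
add n: window [n, n] (1 distinct), len 2
add l: window [n, n, l] (2 distinct), len 3
add h: window [l, h] (2 distinct), len 2
add h: window [l, h, h] (2 distinct), len 3
add l: window [l, h, h, l] (2 distinct), len 4
add l: window [l, h, h, l, l] (2 distinct), len 5
add n: window [l, l, n] (2 distinct), len 3
add l: window [l, l, n, l] (2 distinct), len 4
add f: window [l, f] (2 distinct), len 2
add f: window [l, f, f] (2 distinct), len 3
add f: window [l, f, f, f] (2 distinct), len 4
add l: window [l, f, f, f, l] (2 distinct), len 5
add f: window [l, f, f, f, l, f] (2 distinct), len 6
add l: window [l, f, f, f, l, f, l] (2 distinct), len 7
add f: window [l, f, f, f, l, f, l, f] (2 distinct), len 8
Longest length with ≤2 distinct: 8.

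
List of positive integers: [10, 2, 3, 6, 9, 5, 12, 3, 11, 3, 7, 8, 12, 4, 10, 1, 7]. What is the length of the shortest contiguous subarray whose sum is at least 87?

12

add 10: running sum 10 < 87
add 2: running sum 12 < 87
add 3: running sum 15 < 87
add 6: running sum 21 < 87
add 9: running sum 30 < 87
add 5: running sum 35 < 87
add 12: running sum 47 < 87
add 3: running sum 50 < 87
add 11: running sum 61 < 87
add 3: running sum 64 < 87
add 7: running sum 71 < 87
add 8: running sum 79 < 87
add 12: shortest ending here [10, 2, 3, 6, 9, 5, 12, 3, 11, 3, 7, 8, 12] sum 91, len 13
add 4: shortest ending here [10, 2, 3, 6, 9, 5, 12, 3, 11, 3, 7, 8, 12, 4] sum 95, len 14
add 10: shortest ending here [6, 9, 5, 12, 3, 11, 3, 7, 8, 12, 4, 10] sum 90, len 12
add 1: shortest ending here [6, 9, 5, 12, 3, 11, 3, 7, 8, 12, 4, 10, 1] sum 91, len 13
add 7: shortest ending here [9, 5, 12, 3, 11, 3, 7, 8, 12, 4, 10, 1, 7] sum 92, len 13
Shortest qualifying length: 12.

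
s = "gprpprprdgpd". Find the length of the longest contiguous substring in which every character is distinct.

[g] len 1
[g, p] len 2
[g, p, r] len 3
[r, p] len 2
[p] len 1
[p, r] len 2
[r, p] len 2
[p, r] len 2
[p, r, d] len 3
[p, r, d, g] len 4
[r, d, g, p] len 4
[g, p, d] len 3
Longest all-distinct length: 4.

4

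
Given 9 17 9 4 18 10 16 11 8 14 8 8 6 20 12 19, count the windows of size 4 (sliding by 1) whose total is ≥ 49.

3

[9, 17, 9, 4] → sum 39
[17, 9, 4, 18] → sum 48
[9, 4, 18, 10] → sum 41
[4, 18, 10, 16] → sum 48
[18, 10, 16, 11] → sum 55  ≥ 49 ✓
[10, 16, 11, 8] → sum 45
[16, 11, 8, 14] → sum 49  ≥ 49 ✓
[11, 8, 14, 8] → sum 41
[8, 14, 8, 8] → sum 38
[14, 8, 8, 6] → sum 36
[8, 8, 6, 20] → sum 42
[8, 6, 20, 12] → sum 46
[6, 20, 12, 19] → sum 57  ≥ 49 ✓
3 windows satisfy the condition.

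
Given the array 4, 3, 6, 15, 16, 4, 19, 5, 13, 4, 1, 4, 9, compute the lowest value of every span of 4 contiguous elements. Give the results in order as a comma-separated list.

3, 3, 4, 4, 4, 4, 4, 1, 1, 1

4 3 6 15 → min 3
3 6 15 16 → min 3
6 15 16 4 → min 4
15 16 4 19 → min 4
16 4 19 5 → min 4
4 19 5 13 → min 4
19 5 13 4 → min 4
5 13 4 1 → min 1
13 4 1 4 → min 1
4 1 4 9 → min 1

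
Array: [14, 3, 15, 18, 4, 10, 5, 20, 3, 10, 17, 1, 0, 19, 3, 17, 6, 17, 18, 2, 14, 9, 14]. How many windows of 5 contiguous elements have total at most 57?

[14, 3, 15, 18, 4] → sum 54  ≤ 57 ✓
[3, 15, 18, 4, 10] → sum 50  ≤ 57 ✓
[15, 18, 4, 10, 5] → sum 52  ≤ 57 ✓
[18, 4, 10, 5, 20] → sum 57  ≤ 57 ✓
[4, 10, 5, 20, 3] → sum 42  ≤ 57 ✓
[10, 5, 20, 3, 10] → sum 48  ≤ 57 ✓
[5, 20, 3, 10, 17] → sum 55  ≤ 57 ✓
[20, 3, 10, 17, 1] → sum 51  ≤ 57 ✓
[3, 10, 17, 1, 0] → sum 31  ≤ 57 ✓
[10, 17, 1, 0, 19] → sum 47  ≤ 57 ✓
[17, 1, 0, 19, 3] → sum 40  ≤ 57 ✓
[1, 0, 19, 3, 17] → sum 40  ≤ 57 ✓
[0, 19, 3, 17, 6] → sum 45  ≤ 57 ✓
[19, 3, 17, 6, 17] → sum 62
[3, 17, 6, 17, 18] → sum 61
[17, 6, 17, 18, 2] → sum 60
[6, 17, 18, 2, 14] → sum 57  ≤ 57 ✓
[17, 18, 2, 14, 9] → sum 60
[18, 2, 14, 9, 14] → sum 57  ≤ 57 ✓
15 windows satisfy the condition.

15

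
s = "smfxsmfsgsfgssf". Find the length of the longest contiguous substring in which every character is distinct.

4

[s] len 1
[s, m] len 2
[s, m, f] len 3
[s, m, f, x] len 4
[m, f, x, s] len 4
[f, x, s, m] len 4
[x, s, m, f] len 4
[m, f, s] len 3
[m, f, s, g] len 4
[g, s] len 2
[g, s, f] len 3
[s, f, g] len 3
[f, g, s] len 3
[s] len 1
[s, f] len 2
Longest all-distinct length: 4.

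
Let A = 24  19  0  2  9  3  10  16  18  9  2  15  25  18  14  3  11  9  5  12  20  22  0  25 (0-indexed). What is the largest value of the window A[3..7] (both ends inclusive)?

Elements at indices 3..7: 2, 9, 3, 10, 16
max(2, 9, 3, 10, 16) = 16

16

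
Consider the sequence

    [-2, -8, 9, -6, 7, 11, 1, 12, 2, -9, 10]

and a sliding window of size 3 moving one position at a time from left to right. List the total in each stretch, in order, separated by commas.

-1, -5, 10, 12, 19, 24, 15, 5, 3

-2 -8 9 → sum -1
-8 9 -6 → sum -5
9 -6 7 → sum 10
-6 7 11 → sum 12
7 11 1 → sum 19
11 1 12 → sum 24
1 12 2 → sum 15
12 2 -9 → sum 5
2 -9 10 → sum 3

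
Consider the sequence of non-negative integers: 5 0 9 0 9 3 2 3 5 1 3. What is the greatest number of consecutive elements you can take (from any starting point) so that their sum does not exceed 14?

add 5: [5] sum 5, len 1
add 0: [5, 0] sum 5, len 2
add 9: [5, 0, 9] sum 14, len 3
add 0: [5, 0, 9, 0] sum 14, len 4
add 9: [0, 9] sum 9, len 2
add 3: [0, 9, 3] sum 12, len 3
add 2: [0, 9, 3, 2] sum 14, len 4
add 3: [3, 2, 3] sum 8, len 3
add 5: [3, 2, 3, 5] sum 13, len 4
add 1: [3, 2, 3, 5, 1] sum 14, len 5
add 3: [2, 3, 5, 1, 3] sum 14, len 5
Longest length seen: 5.

5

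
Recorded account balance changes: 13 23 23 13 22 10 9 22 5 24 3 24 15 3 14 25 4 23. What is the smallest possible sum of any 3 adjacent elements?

[13, 23, 23] → sum 59
[23, 23, 13] → sum 59
[23, 13, 22] → sum 58
[13, 22, 10] → sum 45
[22, 10, 9] → sum 41
[10, 9, 22] → sum 41
[9, 22, 5] → sum 36
[22, 5, 24] → sum 51
[5, 24, 3] → sum 32
[24, 3, 24] → sum 51
[3, 24, 15] → sum 42
[24, 15, 3] → sum 42
[15, 3, 14] → sum 32
[3, 14, 25] → sum 42
[14, 25, 4] → sum 43
[25, 4, 23] → sum 52
Smallest of these is 32.

32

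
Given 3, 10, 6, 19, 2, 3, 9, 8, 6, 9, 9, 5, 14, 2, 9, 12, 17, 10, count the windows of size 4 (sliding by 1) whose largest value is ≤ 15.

9

(3, 10, 6, 19) → max 19
(10, 6, 19, 2) → max 19
(6, 19, 2, 3) → max 19
(19, 2, 3, 9) → max 19
(2, 3, 9, 8) → max 9  ≤ 15 ✓
(3, 9, 8, 6) → max 9  ≤ 15 ✓
(9, 8, 6, 9) → max 9  ≤ 15 ✓
(8, 6, 9, 9) → max 9  ≤ 15 ✓
(6, 9, 9, 5) → max 9  ≤ 15 ✓
(9, 9, 5, 14) → max 14  ≤ 15 ✓
(9, 5, 14, 2) → max 14  ≤ 15 ✓
(5, 14, 2, 9) → max 14  ≤ 15 ✓
(14, 2, 9, 12) → max 14  ≤ 15 ✓
(2, 9, 12, 17) → max 17
(9, 12, 17, 10) → max 17
9 windows satisfy the condition.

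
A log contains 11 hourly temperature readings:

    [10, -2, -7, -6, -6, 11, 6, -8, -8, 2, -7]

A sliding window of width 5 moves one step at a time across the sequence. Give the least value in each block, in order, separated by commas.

Sliding a size-5 window across the 11 values:
(10, -2, -7, -6, -6) → min -7
(-2, -7, -6, -6, 11) → min -7
(-7, -6, -6, 11, 6) → min -7
(-6, -6, 11, 6, -8) → min -8
(-6, 11, 6, -8, -8) → min -8
(11, 6, -8, -8, 2) → min -8
(6, -8, -8, 2, -7) → min -8

-7, -7, -7, -8, -8, -8, -8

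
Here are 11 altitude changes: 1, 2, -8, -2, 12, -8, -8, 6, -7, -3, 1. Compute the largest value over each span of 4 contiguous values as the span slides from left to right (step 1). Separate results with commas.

Sliding a size-4 window across the 11 values:
1 2 -8 -2 → max 2
2 -8 -2 12 → max 12
-8 -2 12 -8 → max 12
-2 12 -8 -8 → max 12
12 -8 -8 6 → max 12
-8 -8 6 -7 → max 6
-8 6 -7 -3 → max 6
6 -7 -3 1 → max 6

2, 12, 12, 12, 12, 6, 6, 6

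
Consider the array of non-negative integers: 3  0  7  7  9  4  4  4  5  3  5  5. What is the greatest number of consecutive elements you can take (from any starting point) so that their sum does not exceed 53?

11

Extend to the right; shrink from the left whenever the sum exceeds 53:
add 3: [3] sum 3, len 1
add 0: [3, 0] sum 3, len 2
add 7: [3, 0, 7] sum 10, len 3
add 7: [3, 0, 7, 7] sum 17, len 4
add 9: [3, 0, 7, 7, 9] sum 26, len 5
add 4: [3, 0, 7, 7, 9, 4] sum 30, len 6
add 4: [3, 0, 7, 7, 9, 4, 4] sum 34, len 7
add 4: [3, 0, 7, 7, 9, 4, 4, 4] sum 38, len 8
add 5: [3, 0, 7, 7, 9, 4, 4, 4, 5] sum 43, len 9
add 3: [3, 0, 7, 7, 9, 4, 4, 4, 5, 3] sum 46, len 10
add 5: [3, 0, 7, 7, 9, 4, 4, 4, 5, 3, 5] sum 51, len 11
add 5: [0, 7, 7, 9, 4, 4, 4, 5, 3, 5, 5] sum 53, len 11
Longest length seen: 11.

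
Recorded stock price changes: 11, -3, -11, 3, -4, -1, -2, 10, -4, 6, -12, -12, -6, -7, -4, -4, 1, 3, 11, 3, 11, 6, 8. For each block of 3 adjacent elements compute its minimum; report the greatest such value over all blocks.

6

Each size-3 window and its min:
11 -3 -11 → min -11
-3 -11 3 → min -11
-11 3 -4 → min -11
3 -4 -1 → min -4
-4 -1 -2 → min -4
-1 -2 10 → min -2
-2 10 -4 → min -4
10 -4 6 → min -4
-4 6 -12 → min -12
6 -12 -12 → min -12
-12 -12 -6 → min -12
-12 -6 -7 → min -12
-6 -7 -4 → min -7
-7 -4 -4 → min -7
-4 -4 1 → min -4
-4 1 3 → min -4
1 3 11 → min 1
3 11 3 → min 3
11 3 11 → min 3
3 11 6 → min 3
11 6 8 → min 6
Greatest of these is 6.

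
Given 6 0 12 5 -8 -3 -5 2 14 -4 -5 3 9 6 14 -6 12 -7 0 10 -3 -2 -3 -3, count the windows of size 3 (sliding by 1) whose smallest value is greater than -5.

6 0 12 → min 0  > -5 ✓
0 12 5 → min 0  > -5 ✓
12 5 -8 → min -8
5 -8 -3 → min -8
-8 -3 -5 → min -8
-3 -5 2 → min -5
-5 2 14 → min -5
2 14 -4 → min -4  > -5 ✓
14 -4 -5 → min -5
-4 -5 3 → min -5
-5 3 9 → min -5
3 9 6 → min 3  > -5 ✓
9 6 14 → min 6  > -5 ✓
6 14 -6 → min -6
14 -6 12 → min -6
-6 12 -7 → min -7
12 -7 0 → min -7
-7 0 10 → min -7
0 10 -3 → min -3  > -5 ✓
10 -3 -2 → min -3  > -5 ✓
-3 -2 -3 → min -3  > -5 ✓
-2 -3 -3 → min -3  > -5 ✓
9 windows satisfy the condition.

9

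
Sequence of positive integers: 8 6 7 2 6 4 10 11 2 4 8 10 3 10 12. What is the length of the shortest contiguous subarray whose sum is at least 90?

Extend right; whenever the sum reaches 90, record the length and shrink from the left:
add 8: running sum 8 < 90
add 6: running sum 14 < 90
add 7: running sum 21 < 90
add 2: running sum 23 < 90
add 6: running sum 29 < 90
add 4: running sum 33 < 90
add 10: running sum 43 < 90
add 11: running sum 54 < 90
add 2: running sum 56 < 90
add 4: running sum 60 < 90
add 8: running sum 68 < 90
add 10: running sum 78 < 90
add 3: running sum 81 < 90
add 10: shortest ending here [8, 6, 7, 2, 6, 4, 10, 11, 2, 4, 8, 10, 3, 10] sum 91, len 14
add 12: shortest ending here [6, 7, 2, 6, 4, 10, 11, 2, 4, 8, 10, 3, 10, 12] sum 95, len 14
Shortest qualifying length: 14.

14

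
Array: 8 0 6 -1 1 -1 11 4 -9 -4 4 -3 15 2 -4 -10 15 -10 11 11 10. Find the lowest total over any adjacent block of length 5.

Window sums for each of the 17 positions:
8 0 6 -1 1 → sum 14
0 6 -1 1 -1 → sum 5
6 -1 1 -1 11 → sum 16
-1 1 -1 11 4 → sum 14
1 -1 11 4 -9 → sum 6
-1 11 4 -9 -4 → sum 1
11 4 -9 -4 4 → sum 6
4 -9 -4 4 -3 → sum -8
-9 -4 4 -3 15 → sum 3
-4 4 -3 15 2 → sum 14
4 -3 15 2 -4 → sum 14
-3 15 2 -4 -10 → sum 0
15 2 -4 -10 15 → sum 18
2 -4 -10 15 -10 → sum -7
-4 -10 15 -10 11 → sum 2
-10 15 -10 11 11 → sum 17
15 -10 11 11 10 → sum 37
Lowest of these is -8.

-8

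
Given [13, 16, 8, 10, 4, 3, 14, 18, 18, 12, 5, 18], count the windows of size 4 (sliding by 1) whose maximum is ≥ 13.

8

13 16 8 10 → max 16  ≥ 13 ✓
16 8 10 4 → max 16  ≥ 13 ✓
8 10 4 3 → max 10
10 4 3 14 → max 14  ≥ 13 ✓
4 3 14 18 → max 18  ≥ 13 ✓
3 14 18 18 → max 18  ≥ 13 ✓
14 18 18 12 → max 18  ≥ 13 ✓
18 18 12 5 → max 18  ≥ 13 ✓
18 12 5 18 → max 18  ≥ 13 ✓
8 windows satisfy the condition.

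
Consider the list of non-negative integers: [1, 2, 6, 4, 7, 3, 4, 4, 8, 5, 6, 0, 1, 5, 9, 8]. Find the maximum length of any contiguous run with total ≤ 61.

add 1: [1] sum 1, len 1
add 2: [1, 2] sum 3, len 2
add 6: [1, 2, 6] sum 9, len 3
add 4: [1, 2, 6, 4] sum 13, len 4
add 7: [1, 2, 6, 4, 7] sum 20, len 5
add 3: [1, 2, 6, 4, 7, 3] sum 23, len 6
add 4: [1, 2, 6, 4, 7, 3, 4] sum 27, len 7
add 4: [1, 2, 6, 4, 7, 3, 4, 4] sum 31, len 8
add 8: [1, 2, 6, 4, 7, 3, 4, 4, 8] sum 39, len 9
add 5: [1, 2, 6, 4, 7, 3, 4, 4, 8, 5] sum 44, len 10
add 6: [1, 2, 6, 4, 7, 3, 4, 4, 8, 5, 6] sum 50, len 11
add 0: [1, 2, 6, 4, 7, 3, 4, 4, 8, 5, 6, 0] sum 50, len 12
add 1: [1, 2, 6, 4, 7, 3, 4, 4, 8, 5, 6, 0, 1] sum 51, len 13
add 5: [1, 2, 6, 4, 7, 3, 4, 4, 8, 5, 6, 0, 1, 5] sum 56, len 14
add 9: [4, 7, 3, 4, 4, 8, 5, 6, 0, 1, 5, 9] sum 56, len 12
add 8: [7, 3, 4, 4, 8, 5, 6, 0, 1, 5, 9, 8] sum 60, len 12
Longest length seen: 14.

14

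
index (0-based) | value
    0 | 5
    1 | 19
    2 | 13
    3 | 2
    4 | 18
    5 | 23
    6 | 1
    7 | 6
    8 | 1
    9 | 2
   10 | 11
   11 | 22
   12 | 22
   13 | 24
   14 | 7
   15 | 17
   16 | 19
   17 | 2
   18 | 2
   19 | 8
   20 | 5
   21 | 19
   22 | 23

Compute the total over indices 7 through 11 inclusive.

42

Elements at indices 7..11: 6, 1, 2, 11, 22
sum(6, 1, 2, 11, 22) = 42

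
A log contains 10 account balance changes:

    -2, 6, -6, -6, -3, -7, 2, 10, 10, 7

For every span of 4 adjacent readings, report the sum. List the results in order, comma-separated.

-8, -9, -22, -14, 2, 15, 29

-2 6 -6 -6 → sum -8
6 -6 -6 -3 → sum -9
-6 -6 -3 -7 → sum -22
-6 -3 -7 2 → sum -14
-3 -7 2 10 → sum 2
-7 2 10 10 → sum 15
2 10 10 7 → sum 29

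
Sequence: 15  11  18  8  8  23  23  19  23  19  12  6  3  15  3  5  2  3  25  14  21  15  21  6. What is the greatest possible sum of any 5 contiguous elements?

107

[15, 11, 18, 8, 8] → sum 60
[11, 18, 8, 8, 23] → sum 68
[18, 8, 8, 23, 23] → sum 80
[8, 8, 23, 23, 19] → sum 81
[8, 23, 23, 19, 23] → sum 96
[23, 23, 19, 23, 19] → sum 107
[23, 19, 23, 19, 12] → sum 96
[19, 23, 19, 12, 6] → sum 79
[23, 19, 12, 6, 3] → sum 63
[19, 12, 6, 3, 15] → sum 55
[12, 6, 3, 15, 3] → sum 39
[6, 3, 15, 3, 5] → sum 32
[3, 15, 3, 5, 2] → sum 28
[15, 3, 5, 2, 3] → sum 28
[3, 5, 2, 3, 25] → sum 38
[5, 2, 3, 25, 14] → sum 49
[2, 3, 25, 14, 21] → sum 65
[3, 25, 14, 21, 15] → sum 78
[25, 14, 21, 15, 21] → sum 96
[14, 21, 15, 21, 6] → sum 77
Greatest of these is 107.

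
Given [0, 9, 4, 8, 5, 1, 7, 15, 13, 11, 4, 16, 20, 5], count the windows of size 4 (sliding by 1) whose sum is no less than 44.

(0, 9, 4, 8) → sum 21
(9, 4, 8, 5) → sum 26
(4, 8, 5, 1) → sum 18
(8, 5, 1, 7) → sum 21
(5, 1, 7, 15) → sum 28
(1, 7, 15, 13) → sum 36
(7, 15, 13, 11) → sum 46  ≥ 44 ✓
(15, 13, 11, 4) → sum 43
(13, 11, 4, 16) → sum 44  ≥ 44 ✓
(11, 4, 16, 20) → sum 51  ≥ 44 ✓
(4, 16, 20, 5) → sum 45  ≥ 44 ✓
4 windows satisfy the condition.

4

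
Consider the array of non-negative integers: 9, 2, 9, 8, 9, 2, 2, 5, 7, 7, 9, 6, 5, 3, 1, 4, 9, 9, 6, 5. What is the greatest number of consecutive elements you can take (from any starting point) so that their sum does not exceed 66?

[9] sum 9 len 1
[9, 2] sum 11 len 2
[9, 2, 9] sum 20 len 3
[9, 2, 9, 8] sum 28 len 4
[9, 2, 9, 8, 9] sum 37 len 5
[9, 2, 9, 8, 9, 2] sum 39 len 6
[9, 2, 9, 8, 9, 2, 2] sum 41 len 7
[9, 2, 9, 8, 9, 2, 2, 5] sum 46 len 8
[9, 2, 9, 8, 9, 2, 2, 5, 7] sum 53 len 9
[9, 2, 9, 8, 9, 2, 2, 5, 7, 7] sum 60 len 10
[2, 9, 8, 9, 2, 2, 5, 7, 7, 9] sum 60 len 10
[2, 9, 8, 9, 2, 2, 5, 7, 7, 9, 6] sum 66 len 11
[8, 9, 2, 2, 5, 7, 7, 9, 6, 5] sum 60 len 10
[8, 9, 2, 2, 5, 7, 7, 9, 6, 5, 3] sum 63 len 11
[8, 9, 2, 2, 5, 7, 7, 9, 6, 5, 3, 1] sum 64 len 12
[9, 2, 2, 5, 7, 7, 9, 6, 5, 3, 1, 4] sum 60 len 12
[2, 2, 5, 7, 7, 9, 6, 5, 3, 1, 4, 9] sum 60 len 12
[5, 7, 7, 9, 6, 5, 3, 1, 4, 9, 9] sum 65 len 11
[7, 7, 9, 6, 5, 3, 1, 4, 9, 9, 6] sum 66 len 11
[7, 9, 6, 5, 3, 1, 4, 9, 9, 6, 5] sum 64 len 11
Longest length seen: 12.

12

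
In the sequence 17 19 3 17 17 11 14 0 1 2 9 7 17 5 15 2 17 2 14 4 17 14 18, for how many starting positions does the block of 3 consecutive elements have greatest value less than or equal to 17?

[17, 19, 3] → max 19
[19, 3, 17] → max 19
[3, 17, 17] → max 17  ≤ 17 ✓
[17, 17, 11] → max 17  ≤ 17 ✓
[17, 11, 14] → max 17  ≤ 17 ✓
[11, 14, 0] → max 14  ≤ 17 ✓
[14, 0, 1] → max 14  ≤ 17 ✓
[0, 1, 2] → max 2  ≤ 17 ✓
[1, 2, 9] → max 9  ≤ 17 ✓
[2, 9, 7] → max 9  ≤ 17 ✓
[9, 7, 17] → max 17  ≤ 17 ✓
[7, 17, 5] → max 17  ≤ 17 ✓
[17, 5, 15] → max 17  ≤ 17 ✓
[5, 15, 2] → max 15  ≤ 17 ✓
[15, 2, 17] → max 17  ≤ 17 ✓
[2, 17, 2] → max 17  ≤ 17 ✓
[17, 2, 14] → max 17  ≤ 17 ✓
[2, 14, 4] → max 14  ≤ 17 ✓
[14, 4, 17] → max 17  ≤ 17 ✓
[4, 17, 14] → max 17  ≤ 17 ✓
[17, 14, 18] → max 18
18 windows satisfy the condition.

18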